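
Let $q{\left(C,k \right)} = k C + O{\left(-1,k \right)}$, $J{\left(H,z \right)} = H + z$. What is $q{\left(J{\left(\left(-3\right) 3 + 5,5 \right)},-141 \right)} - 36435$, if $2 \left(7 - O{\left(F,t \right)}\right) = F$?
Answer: $- \frac{73137}{2} \approx -36569.0$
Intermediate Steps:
$O{\left(F,t \right)} = 7 - \frac{F}{2}$
$q{\left(C,k \right)} = \frac{15}{2} + C k$ ($q{\left(C,k \right)} = k C + \left(7 - - \frac{1}{2}\right) = C k + \left(7 + \frac{1}{2}\right) = C k + \frac{15}{2} = \frac{15}{2} + C k$)
$q{\left(J{\left(\left(-3\right) 3 + 5,5 \right)},-141 \right)} - 36435 = \left(\frac{15}{2} + \left(\left(\left(-3\right) 3 + 5\right) + 5\right) \left(-141\right)\right) - 36435 = \left(\frac{15}{2} + \left(\left(-9 + 5\right) + 5\right) \left(-141\right)\right) - 36435 = \left(\frac{15}{2} + \left(-4 + 5\right) \left(-141\right)\right) - 36435 = \left(\frac{15}{2} + 1 \left(-141\right)\right) - 36435 = \left(\frac{15}{2} - 141\right) - 36435 = - \frac{267}{2} - 36435 = - \frac{73137}{2}$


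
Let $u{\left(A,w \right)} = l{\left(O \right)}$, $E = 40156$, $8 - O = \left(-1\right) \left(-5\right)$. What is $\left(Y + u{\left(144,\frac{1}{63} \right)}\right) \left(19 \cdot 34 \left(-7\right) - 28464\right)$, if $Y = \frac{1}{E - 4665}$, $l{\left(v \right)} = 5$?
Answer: $- \frac{5853563616}{35491} \approx -1.6493 \cdot 10^{5}$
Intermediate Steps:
$O = 3$ ($O = 8 - \left(-1\right) \left(-5\right) = 8 - 5 = 3$)
$u{\left(A,w \right)} = 5$
$Y = \frac{1}{35491}$ ($Y = \frac{1}{40156 - 4665} = \frac{1}{35491} \approx 2.8176 \cdot 10^{-5}$)
$\left(Y + u{\left(144,\frac{1}{63} \right)}\right) \left(19 \cdot 34 \left(-7\right) - 28464\right) = \left(\frac{1}{35491} + 5\right) \left(19 \cdot 34 \left(-7\right) - 28464\right) = \frac{177456 \left(646 \left(-7\right) - 28464\right)}{35491} = \frac{177456 \left(-4522 - 28464\right)}{35491} = \frac{177456}{35491} \left(-32986\right) = - \frac{5853563616}{35491}$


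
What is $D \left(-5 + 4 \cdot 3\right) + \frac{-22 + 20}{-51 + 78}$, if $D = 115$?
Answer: $\frac{21733}{27} \approx 804.93$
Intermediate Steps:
$D \left(-5 + 4 \cdot 3\right) + \frac{-22 + 20}{-51 + 78} = 115 \left(-5 + 4 \cdot 3\right) + \frac{-22 + 20}{-51 + 78} = 115 \left(-5 + 12\right) - \frac{2}{27} = 115 \cdot 7 - \frac{2}{27} = 805 - \frac{2}{27} = \frac{21733}{27}$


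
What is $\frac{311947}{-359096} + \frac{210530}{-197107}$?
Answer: $- \frac{137087418209}{70780335272} \approx -1.9368$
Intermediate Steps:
$\frac{311947}{-359096} + \frac{210530}{-197107} = 311947 \left(- \frac{1}{359096}\right) + 210530 \left(- \frac{1}{197107}\right) = - \frac{311947}{359096} - \frac{210530}{197107} = - \frac{137087418209}{70780335272}$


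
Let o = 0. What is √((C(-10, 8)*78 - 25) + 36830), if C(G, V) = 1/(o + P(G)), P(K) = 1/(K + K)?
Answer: √35245 ≈ 187.74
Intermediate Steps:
P(K) = 1/(2*K)
C(G, V) = 2*G (C(G, V) = 1/(0 + 1/(2*G)) = 1/(1/(2*G)) = 2*G)
√((C(-10, 8)*78 - 25) + 36830) = √(((2*(-10))*78 - 25) + 36830) = √((-20*78 - 25) + 36830) = √((-1560 - 25) + 36830) = √(-1585 + 36830) = √35245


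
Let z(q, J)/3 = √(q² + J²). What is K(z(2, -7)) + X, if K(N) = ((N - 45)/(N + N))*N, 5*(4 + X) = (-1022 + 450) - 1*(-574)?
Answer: -261/10 + 3*√53/2 ≈ -15.180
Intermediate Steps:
X = -18/5 (X = -4 + ((-1022 + 450) - 1*(-574))/5 = -4 + (-572 + 574)/5 = -4 + (⅕)*2 = -4 + ⅖ = -18/5 ≈ -3.6000)
z(q, J) = 3*√(J² + q²) (z(q, J) = 3*√(q² + J²) = 3*√(J² + q²))
K(N) = -45/2 + N/2 (K(N) = ((-45 + N)/((2*N)))*N = ((-45 + N)*(1/(2*N)))*N = ((-45 + N)/(2*N))*N = -45/2 + N/2)
K(z(2, -7)) + X = (-45/2 + (3*√((-7)² + 2²))/2) - 18/5 = (-45/2 + (3*√(49 + 4))/2) - 18/5 = (-45/2 + (3*√53)/2) - 18/5 = (-45/2 + 3*√53/2) - 18/5 = -261/10 + 3*√53/2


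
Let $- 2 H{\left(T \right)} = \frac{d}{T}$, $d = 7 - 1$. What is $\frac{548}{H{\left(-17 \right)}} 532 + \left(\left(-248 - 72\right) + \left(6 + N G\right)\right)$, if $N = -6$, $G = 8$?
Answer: $\frac{4955026}{3} \approx 1.6517 \cdot 10^{6}$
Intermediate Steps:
$d = 6$ ($d = 7 - 1 = 6$)
$H{\left(T \right)} = - \frac{3}{T}$ ($H{\left(T \right)} = - \frac{6 \frac{1}{T}}{2} = - \frac{3}{T}$)
$\frac{548}{H{\left(-17 \right)}} 532 + \left(\left(-248 - 72\right) + \left(6 + N G\right)\right) = \frac{548}{\left(-3\right) \frac{1}{-17}} \cdot 532 + \left(\left(-248 - 72\right) + \left(6 - 48\right)\right) = \frac{548}{\left(-3\right) \left(- \frac{1}{17}\right)} 532 + \left(-320 + \left(6 - 48\right)\right) = \frac{548}{\frac{3}{17}} \cdot 532 - 362 = 548 \cdot \frac{17}{3} \cdot 532 - 362 = \frac{9316}{3} \cdot 532 - 362 = \frac{4956112}{3} - 362 = \frac{4955026}{3}$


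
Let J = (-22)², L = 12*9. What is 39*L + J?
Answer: 4696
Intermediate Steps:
L = 108
J = 484
39*L + J = 39*108 + 484 = 4212 + 484 = 4696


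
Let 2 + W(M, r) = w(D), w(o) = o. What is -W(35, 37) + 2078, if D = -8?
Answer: 2088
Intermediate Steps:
W(M, r) = -10 (W(M, r) = -2 - 8 = -10)
-W(35, 37) + 2078 = -1*(-10) + 2078 = 10 + 2078 = 2088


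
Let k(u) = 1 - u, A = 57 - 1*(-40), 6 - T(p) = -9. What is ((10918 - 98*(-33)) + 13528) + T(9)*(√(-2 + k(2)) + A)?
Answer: 29135 + 15*I*√3 ≈ 29135.0 + 25.981*I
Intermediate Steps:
T(p) = 15 (T(p) = 6 - 1*(-9) = 6 + 9 = 15)
A = 97 (A = 57 + 40 = 97)
((10918 - 98*(-33)) + 13528) + T(9)*(√(-2 + k(2)) + A) = ((10918 - 98*(-33)) + 13528) + 15*(√(-2 + (1 - 1*2)) + 97) = ((10918 + 3234) + 13528) + 15*(√(-2 + (1 - 2)) + 97) = (14152 + 13528) + 15*(√(-2 - 1) + 97) = 27680 + 15*(√(-3) + 97) = 27680 + 15*(I*√3 + 97) = 27680 + 15*(97 + I*√3) = 27680 + (1455 + 15*I*√3) = 29135 + 15*I*√3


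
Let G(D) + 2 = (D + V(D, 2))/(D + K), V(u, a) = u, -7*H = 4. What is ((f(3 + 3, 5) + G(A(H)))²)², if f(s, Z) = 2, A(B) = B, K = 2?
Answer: 256/625 ≈ 0.40960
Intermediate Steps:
H = -4/7 (H = -⅐*4 = -4/7 ≈ -0.57143)
G(D) = -2 + 2*D/(2 + D) (G(D) = -2 + (D + D)/(D + 2) = -2 + (2*D)/(2 + D) = -2 + 2*D/(2 + D))
((f(3 + 3, 5) + G(A(H)))²)² = ((2 - 4/(2 - 4/7))²)² = ((2 - 4/10/7)²)² = ((2 - 4*7/10)²)² = ((2 - 14/5)²)² = ((-⅘)²)² = (16/25)² = 256/625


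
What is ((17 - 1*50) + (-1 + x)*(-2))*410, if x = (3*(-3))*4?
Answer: 16810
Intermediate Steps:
x = -36 (x = -9*4 = -36)
((17 - 1*50) + (-1 + x)*(-2))*410 = ((17 - 1*50) + (-1 - 36)*(-2))*410 = ((17 - 50) - 37*(-2))*410 = (-33 + 74)*410 = 41*410 = 16810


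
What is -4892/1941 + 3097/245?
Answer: 4812737/475545 ≈ 10.120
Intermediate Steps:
-4892/1941 + 3097/245 = 4812737/475545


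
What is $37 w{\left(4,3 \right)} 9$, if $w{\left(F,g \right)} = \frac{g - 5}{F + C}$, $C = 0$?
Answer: $- \frac{333}{2} \approx -166.5$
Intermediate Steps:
$w{\left(F,g \right)} = \frac{-5 + g}{F}$ ($w{\left(F,g \right)} = \frac{g - 5}{F + 0} = \frac{-5 + g}{F}$)
$37 w{\left(4,3 \right)} 9 = 37 \frac{-5 + 3}{4} \cdot 9 = 37 \cdot \frac{1}{4} \left(-2\right) 9 = 37 \left(- \frac{1}{2}\right) 9 = \left(- \frac{37}{2}\right) 9 = - \frac{333}{2}$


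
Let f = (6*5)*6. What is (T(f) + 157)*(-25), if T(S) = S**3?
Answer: -145803925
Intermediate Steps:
f = 180 (f = 30*6 = 180)
(T(f) + 157)*(-25) = (180**3 + 157)*(-25) = (5832000 + 157)*(-25) = 5832157*(-25) = -145803925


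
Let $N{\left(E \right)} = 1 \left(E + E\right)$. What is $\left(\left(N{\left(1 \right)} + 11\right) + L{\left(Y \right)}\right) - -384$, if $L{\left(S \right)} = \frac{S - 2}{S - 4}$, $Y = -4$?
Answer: $\frac{1591}{4} \approx 397.75$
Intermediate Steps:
$N{\left(E \right)} = 2 E$ ($N{\left(E \right)} = 1 \cdot 2 E = 2 E$)
$L{\left(S \right)} = \frac{-2 + S}{-4 + S}$
$\left(\left(N{\left(1 \right)} + 11\right) + L{\left(Y \right)}\right) - -384 = \left(\left(2 \cdot 1 + 11\right) + \frac{-2 - 4}{-4 - 4}\right) - -384 = \left(\left(2 + 11\right) + \frac{1}{-8} \left(-6\right)\right) + 384 = \left(13 - - \frac{3}{4}\right) + 384 = \left(13 + \frac{3}{4}\right) + 384 = \frac{55}{4} + 384 = \frac{1591}{4}$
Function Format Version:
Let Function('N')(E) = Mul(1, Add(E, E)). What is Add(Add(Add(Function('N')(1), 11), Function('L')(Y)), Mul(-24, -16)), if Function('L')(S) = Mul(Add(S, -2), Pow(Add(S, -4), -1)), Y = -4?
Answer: Rational(1591, 4) ≈ 397.75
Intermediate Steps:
Function('N')(E) = Mul(2, E) (Function('N')(E) = Mul(1, Mul(2, E)) = Mul(2, E))
Function('L')(S) = Mul(Pow(Add(-4, S), -1), Add(-2, S)) (Function('L')(S) = Mul(Add(-2, S), Pow(Add(-4, S), -1)) = Mul(Pow(Add(-4, S), -1), Add(-2, S)))
Add(Add(Add(Function('N')(1), 11), Function('L')(Y)), Mul(-24, -16)) = Add(Add(Add(Mul(2, 1), 11), Mul(Pow(Add(-4, -4), -1), Add(-2, -4))), Mul(-24, -16)) = Add(Add(Add(2, 11), Mul(Pow(-8, -1), -6)), 384) = Add(Add(13, Mul(Rational(-1, 8), -6)), 384) = Add(Add(13, Rational(3, 4)), 384) = Add(Rational(55, 4), 384) = Rational(1591, 4)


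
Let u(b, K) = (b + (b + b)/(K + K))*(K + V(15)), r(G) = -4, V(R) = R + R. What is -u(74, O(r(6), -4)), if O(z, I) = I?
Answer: -1443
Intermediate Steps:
V(R) = 2*R
u(b, K) = (30 + K)*(b + b/K) (u(b, K) = (b + (b + b)/(K + K))*(K + 2*15) = (b + (2*b)/((2*K)))*(K + 30) = (b + (2*b)*(1/(2*K)))*(30 + K) = (b + b/K)*(30 + K) = (30 + K)*(b + b/K))
-u(74, O(r(6), -4)) = -74*(30 - 4*(31 - 4))/(-4) = -74*(-1)*(30 - 4*27)/4 = -74*(-1)*(30 - 108)/4 = -74*(-1)*(-78)/4 = -1*1443 = -1443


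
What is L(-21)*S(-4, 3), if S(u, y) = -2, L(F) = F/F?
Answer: -2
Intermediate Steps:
L(F) = 1
L(-21)*S(-4, 3) = 1*(-2) = -2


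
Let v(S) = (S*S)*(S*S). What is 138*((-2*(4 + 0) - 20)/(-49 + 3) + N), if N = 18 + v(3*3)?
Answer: 907986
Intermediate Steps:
v(S) = S⁴ (v(S) = S²*S² = S⁴)
N = 6579 (N = 18 + (3*3)⁴ = 18 + 9⁴ = 18 + 6561 = 6579)
138*((-2*(4 + 0) - 20)/(-49 + 3) + N) = 138*((-2*(4 + 0) - 20)/(-49 + 3) + 6579) = 138*((-2*4 - 20)/(-46) + 6579) = 138*((-8 - 20)*(-1/46) + 6579) = 138*(-28*(-1/46) + 6579) = 138*(14/23 + 6579) = 138*(151331/23) = 907986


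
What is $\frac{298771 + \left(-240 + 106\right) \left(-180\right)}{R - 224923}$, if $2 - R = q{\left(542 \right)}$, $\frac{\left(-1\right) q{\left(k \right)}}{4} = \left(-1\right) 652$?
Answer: $- \frac{322891}{227529} \approx -1.4191$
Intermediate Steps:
$q{\left(k \right)} = 2608$ ($q{\left(k \right)} = - 4 \left(\left(-1\right) 652\right) = \left(-4\right) \left(-652\right) = 2608$)
$R = -2606$ ($R = 2 - 2608 = -2606$)
$\frac{298771 + \left(-240 + 106\right) \left(-180\right)}{R - 224923} = \frac{298771 + \left(-240 + 106\right) \left(-180\right)}{-2606 - 224923} = \frac{298771 - -24120}{-227529} = \left(298771 + 24120\right) \left(- \frac{1}{227529}\right) = 322891 \left(- \frac{1}{227529}\right) = - \frac{322891}{227529}$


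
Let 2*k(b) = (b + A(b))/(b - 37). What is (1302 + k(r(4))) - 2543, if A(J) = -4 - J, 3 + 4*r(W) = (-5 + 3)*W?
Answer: -197311/159 ≈ -1240.9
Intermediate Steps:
r(W) = -¾ - W/2 (r(W) = -¾ + ((-5 + 3)*W)/4 = -¾ + (-2*W)/4 = -¾ - W/2)
k(b) = -2/(-37 + b) (k(b) = ((b + (-4 - b))/(b - 37))/2 = (-4/(-37 + b))/2 = -2/(-37 + b))
(1302 + k(r(4))) - 2543 = (1302 - 2/(-37 + (-¾ - ½*4))) - 2543 = (1302 - 2/(-37 + (-¾ - 2))) - 2543 = (1302 - 2/(-37 - 11/4)) - 2543 = (1302 - 2/(-159/4)) - 2543 = (1302 - 2*(-4/159)) - 2543 = (1302 + 8/159) - 2543 = 207026/159 - 2543 = -197311/159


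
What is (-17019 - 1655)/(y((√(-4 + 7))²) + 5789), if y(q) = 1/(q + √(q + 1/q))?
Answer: -918966214/284908531 - 9337*√30/284908531 ≈ -3.2257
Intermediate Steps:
(-17019 - 1655)/(y((√(-4 + 7))²) + 5789) = (-17019 - 1655)/(1/((√(-4 + 7))² + √((√(-4 + 7))² + 1/((√(-4 + 7))²))) + 5789) = -18674/(1/((√3)² + √((√3)² + 1/((√3)²))) + 5789) = -18674/(1/(3 + √(3 + 1/3)) + 5789) = -18674/(1/(3 + √(3 + ⅓)) + 5789) = -18674/(1/(3 + √(10/3)) + 5789) = -18674/(1/(3 + √30/3) + 5789) = -18674/(5789 + 1/(3 + √30/3))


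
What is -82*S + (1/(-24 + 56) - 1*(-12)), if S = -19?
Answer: 50241/32 ≈ 1570.0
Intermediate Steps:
-82*S + (1/(-24 + 56) - 1*(-12)) = -82*(-19) + (1/(-24 + 56) - 1*(-12)) = 1558 + (1/32 + 12) = 1558 + 385/32 = 50241/32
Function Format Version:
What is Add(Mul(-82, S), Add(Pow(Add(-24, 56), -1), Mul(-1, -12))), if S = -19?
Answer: Rational(50241, 32) ≈ 1570.0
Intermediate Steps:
Add(Mul(-82, S), Add(Pow(Add(-24, 56), -1), Mul(-1, -12))) = Add(Mul(-82, -19), Add(Pow(Add(-24, 56), -1), Mul(-1, -12))) = Add(1558, Add(Pow(32, -1), 12)) = Add(1558, Add(Rational(1, 32), 12)) = Add(1558, Rational(385, 32)) = Rational(50241, 32)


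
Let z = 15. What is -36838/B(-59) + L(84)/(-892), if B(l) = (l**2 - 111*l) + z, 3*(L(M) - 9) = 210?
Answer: -33653051/8960140 ≈ -3.7559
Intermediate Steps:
L(M) = 79 (L(M) = 9 + (1/3)*210 = 9 + 70 = 79)
B(l) = 15 + l**2 - 111*l (B(l) = (l**2 - 111*l) + 15 = 15 + l**2 - 111*l)
-36838/B(-59) + L(84)/(-892) = -36838/(15 + (-59)**2 - 111*(-59)) + 79/(-892) = -36838/(15 + 3481 + 6549) + 79*(-1/892) = -36838/10045 - 79/892 = -33653051/8960140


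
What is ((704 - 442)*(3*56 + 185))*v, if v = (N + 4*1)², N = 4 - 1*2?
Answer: 3329496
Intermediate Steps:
N = 2 (N = 4 - 2 = 2)
v = 36 (v = (2 + 4*1)² = (2 + 4)² = 6² = 36)
((704 - 442)*(3*56 + 185))*v = ((704 - 442)*(3*56 + 185))*36 = (262*(168 + 185))*36 = (262*353)*36 = 92486*36 = 3329496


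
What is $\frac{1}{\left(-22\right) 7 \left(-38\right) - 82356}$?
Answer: $- \frac{1}{76504} \approx -1.3071 \cdot 10^{-5}$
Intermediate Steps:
$\frac{1}{\left(-22\right) 7 \left(-38\right) - 82356} = \frac{1}{\left(-154\right) \left(-38\right) - 82356} = \frac{1}{5852 - 82356} = \frac{1}{-76504} = - \frac{1}{76504}$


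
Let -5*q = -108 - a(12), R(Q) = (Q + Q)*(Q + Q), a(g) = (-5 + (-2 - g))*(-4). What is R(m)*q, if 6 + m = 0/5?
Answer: 26496/5 ≈ 5299.2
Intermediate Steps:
m = -6 (m = -6 + 0/5 = -6 + 0*(1/5) = -6 + 0 = -6)
a(g) = 28 + 4*g (a(g) = (-7 - g)*(-4) = 28 + 4*g)
R(Q) = 4*Q**2 (R(Q) = (2*Q)*(2*Q) = 4*Q**2)
q = 184/5 (q = -(-108 - (28 + 4*12))/5 = -(-108 - (28 + 48))/5 = -(-108 - 1*76)/5 = -(-108 - 76)/5 = -1/5*(-184) = 184/5 ≈ 36.800)
R(m)*q = (4*(-6)**2)*(184/5) = (4*36)*(184/5) = 144*(184/5) = 26496/5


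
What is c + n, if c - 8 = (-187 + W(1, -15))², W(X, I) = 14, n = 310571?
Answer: 340508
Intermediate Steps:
c = 29937 (c = 8 + (-187 + 14)² = 8 + (-173)² = 8 + 29929 = 29937)
c + n = 29937 + 310571 = 340508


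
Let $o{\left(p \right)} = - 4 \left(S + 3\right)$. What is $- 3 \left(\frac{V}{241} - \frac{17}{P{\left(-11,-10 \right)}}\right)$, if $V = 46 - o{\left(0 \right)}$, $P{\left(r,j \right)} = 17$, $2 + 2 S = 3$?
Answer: $\frac{543}{241} \approx 2.2531$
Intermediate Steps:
$S = \frac{1}{2}$ ($S = -1 + \frac{1}{2} \cdot 3 = -1 + \frac{3}{2} = \frac{1}{2} \approx 0.5$)
$o{\left(p \right)} = -14$ ($o{\left(p \right)} = - 4 \left(\frac{1}{2} + 3\right) = \left(-4\right) \frac{7}{2} = -14$)
$V = 60$ ($V = 46 - -14 = 46 + 14 = 60$)
$- 3 \left(\frac{V}{241} - \frac{17}{P{\left(-11,-10 \right)}}\right) = - 3 \left(\frac{60}{241} - \frac{17}{17}\right) = - 3 \left(60 \cdot \frac{1}{241} - 1\right) = - 3 \left(\frac{60}{241} - 1\right) = \left(-3\right) \left(- \frac{181}{241}\right) = \frac{543}{241}$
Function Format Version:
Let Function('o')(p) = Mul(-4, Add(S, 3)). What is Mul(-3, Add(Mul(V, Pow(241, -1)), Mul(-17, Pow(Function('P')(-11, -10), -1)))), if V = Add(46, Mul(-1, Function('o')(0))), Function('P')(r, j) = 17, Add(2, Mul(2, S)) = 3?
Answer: Rational(543, 241) ≈ 2.2531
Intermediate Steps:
S = Rational(1, 2) (S = Add(-1, Mul(Rational(1, 2), 3)) = Add(-1, Rational(3, 2)) = Rational(1, 2) ≈ 0.50000)
Function('o')(p) = -14 (Function('o')(p) = Mul(-4, Add(Rational(1, 2), 3)) = Mul(-4, Rational(7, 2)) = -14)
V = 60 (V = Add(46, Mul(-1, -14)) = Add(46, 14) = 60)
Mul(-3, Add(Mul(V, Pow(241, -1)), Mul(-17, Pow(Function('P')(-11, -10), -1)))) = Mul(-3, Add(Mul(60, Pow(241, -1)), Mul(-17, Pow(17, -1)))) = Mul(-3, Add(Mul(60, Rational(1, 241)), Mul(-17, Rational(1, 17)))) = Mul(-3, Add(Rational(60, 241), -1)) = Mul(-3, Rational(-181, 241)) = Rational(543, 241)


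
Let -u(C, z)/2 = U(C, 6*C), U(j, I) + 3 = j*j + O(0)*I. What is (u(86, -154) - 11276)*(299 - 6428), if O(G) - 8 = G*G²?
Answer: 210335022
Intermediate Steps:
O(G) = 8 + G³ (O(G) = 8 + G*G² = 8 + G³)
U(j, I) = -3 + j² + 8*I (U(j, I) = -3 + (j*j + (8 + 0³)*I) = -3 + (j² + (8 + 0)*I) = -3 + (j² + 8*I) = -3 + j² + 8*I)
u(C, z) = 6 - 96*C - 2*C² (u(C, z) = -2*(-3 + C² + 8*(6*C)) = -2*(-3 + C² + 48*C) = 6 - 96*C - 2*C²)
(u(86, -154) - 11276)*(299 - 6428) = ((6 - 96*86 - 2*86²) - 11276)*(299 - 6428) = ((6 - 8256 - 2*7396) - 11276)*(-6129) = ((6 - 8256 - 14792) - 11276)*(-6129) = (-23042 - 11276)*(-6129) = -34318*(-6129) = 210335022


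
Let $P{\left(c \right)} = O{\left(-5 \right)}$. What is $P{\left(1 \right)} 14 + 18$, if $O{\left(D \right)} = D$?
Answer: $-52$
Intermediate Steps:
$P{\left(c \right)} = -5$
$P{\left(1 \right)} 14 + 18 = \left(-5\right) 14 + 18 = -70 + 18 = -52$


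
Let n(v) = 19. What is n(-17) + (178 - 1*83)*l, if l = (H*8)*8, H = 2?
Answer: 12179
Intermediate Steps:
l = 128 (l = (2*8)*8 = 16*8 = 128)
n(-17) + (178 - 1*83)*l = 19 + (178 - 1*83)*128 = 19 + (178 - 83)*128 = 19 + 95*128 = 19 + 12160 = 12179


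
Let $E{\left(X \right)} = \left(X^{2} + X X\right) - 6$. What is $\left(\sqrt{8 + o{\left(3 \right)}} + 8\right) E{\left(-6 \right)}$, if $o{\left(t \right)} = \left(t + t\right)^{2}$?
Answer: $528 + 132 \sqrt{11} \approx 965.79$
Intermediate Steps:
$o{\left(t \right)} = 4 t^{2}$ ($o{\left(t \right)} = \left(2 t\right)^{2} = 4 t^{2}$)
$E{\left(X \right)} = -6 + 2 X^{2}$ ($E{\left(X \right)} = \left(X^{2} + X^{2}\right) - 6 = 2 X^{2} - 6 = -6 + 2 X^{2}$)
$\left(\sqrt{8 + o{\left(3 \right)}} + 8\right) E{\left(-6 \right)} = \left(\sqrt{8 + 4 \cdot 3^{2}} + 8\right) \left(-6 + 2 \left(-6\right)^{2}\right) = \left(\sqrt{8 + 4 \cdot 9} + 8\right) \left(-6 + 2 \cdot 36\right) = \left(\sqrt{8 + 36} + 8\right) \left(-6 + 72\right) = \left(\sqrt{44} + 8\right) 66 = \left(2 \sqrt{11} + 8\right) 66 = \left(8 + 2 \sqrt{11}\right) 66 = 528 + 132 \sqrt{11}$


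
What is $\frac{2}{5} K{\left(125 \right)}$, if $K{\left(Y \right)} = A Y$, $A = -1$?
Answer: $-50$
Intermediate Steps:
$K{\left(Y \right)} = - Y$
$\frac{2}{5} K{\left(125 \right)} = \frac{2}{5} \left(\left(-1\right) 125\right) = 2 \cdot \frac{1}{5} \left(-125\right) = \frac{2}{5} \left(-125\right) = -50$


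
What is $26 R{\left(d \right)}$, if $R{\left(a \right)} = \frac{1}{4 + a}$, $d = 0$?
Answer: $\frac{13}{2} \approx 6.5$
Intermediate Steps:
$26 R{\left(d \right)} = \frac{26}{4 + 0} = \frac{26}{4} = 26 \cdot \frac{1}{4} = \frac{13}{2}$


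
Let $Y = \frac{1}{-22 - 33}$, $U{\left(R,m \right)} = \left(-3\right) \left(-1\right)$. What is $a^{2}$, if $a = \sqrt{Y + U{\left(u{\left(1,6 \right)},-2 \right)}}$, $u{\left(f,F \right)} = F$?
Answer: $\frac{164}{55} \approx 2.9818$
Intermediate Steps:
$U{\left(R,m \right)} = 3$
$Y = - \frac{1}{55}$ ($Y = \frac{1}{-55} = - \frac{1}{55} \approx -0.018182$)
$a = \frac{2 \sqrt{2255}}{55}$ ($a = \sqrt{- \frac{1}{55} + 3} = \sqrt{\frac{164}{55}} = \frac{2 \sqrt{2255}}{55} \approx 1.7268$)
$a^{2} = \left(\frac{2 \sqrt{2255}}{55}\right)^{2} = \frac{164}{55}$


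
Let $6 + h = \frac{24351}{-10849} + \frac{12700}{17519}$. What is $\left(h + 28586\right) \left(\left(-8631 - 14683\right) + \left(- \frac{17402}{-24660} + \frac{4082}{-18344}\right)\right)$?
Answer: $- \frac{7160495446178139769841189}{10747220239074780} \approx -6.6626 \cdot 10^{8}$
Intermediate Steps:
$h = - \frac{1429204655}{190063631}$ ($h = -6 + \left(\frac{24351}{-10849} + \frac{12700}{17519}\right) = -6 + \left(24351 \left(- \frac{1}{10849}\right) + 12700 \cdot \frac{1}{17519}\right) = -6 + \left(- \frac{24351}{10849} + \frac{12700}{17519}\right) = -6 - \frac{288822869}{190063631} = - \frac{1429204655}{190063631} \approx -7.5196$)
$\left(h + 28586\right) \left(\left(-8631 - 14683\right) + \left(- \frac{17402}{-24660} + \frac{4082}{-18344}\right)\right) = \left(- \frac{1429204655}{190063631} + 28586\right) \left(\left(-8631 - 14683\right) + \left(- \frac{17402}{-24660} + \frac{4082}{-18344}\right)\right) = \frac{5431729751111 \left(-23314 + \left(\left(-17402\right) \left(- \frac{1}{24660}\right) + 4082 \left(- \frac{1}{18344}\right)\right)\right)}{190063631} = \frac{5431729751111 \left(-23314 + \left(\frac{8701}{12330} - \frac{2041}{9172}\right)\right)}{190063631} = \frac{5431729751111 \left(-23314 + \frac{27320021}{56545380}\right)}{190063631} = \frac{5431729751111}{190063631} \left(- \frac{1318271669299}{56545380}\right) = - \frac{7160495446178139769841189}{10747220239074780}$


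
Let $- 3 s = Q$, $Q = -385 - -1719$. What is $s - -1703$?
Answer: $\frac{3775}{3} \approx 1258.3$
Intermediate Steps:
$Q = 1334$ ($Q = -385 + 1719 = 1334$)
$s = - \frac{1334}{3}$ ($s = \left(- \frac{1}{3}\right) 1334 = - \frac{1334}{3} \approx -444.67$)
$s - -1703 = - \frac{1334}{3} - -1703 = - \frac{1334}{3} + 1703 = \frac{3775}{3}$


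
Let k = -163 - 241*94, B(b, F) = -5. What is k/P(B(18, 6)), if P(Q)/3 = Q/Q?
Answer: -22817/3 ≈ -7605.7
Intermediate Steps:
k = -22817 (k = -163 - 22654 = -22817)
P(Q) = 3 (P(Q) = 3*(Q/Q) = 3*1 = 3)
k/P(B(18, 6)) = -22817/3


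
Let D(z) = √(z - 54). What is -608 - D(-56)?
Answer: -608 - I*√110 ≈ -608.0 - 10.488*I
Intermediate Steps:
D(z) = √(-54 + z)
-608 - D(-56) = -608 - √(-54 - 56) = -608 - √(-110) = -608 - I*√110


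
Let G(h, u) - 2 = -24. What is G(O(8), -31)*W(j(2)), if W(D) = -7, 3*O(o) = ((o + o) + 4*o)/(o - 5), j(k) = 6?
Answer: 154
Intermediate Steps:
O(o) = 2*o/(-5 + o) (O(o) = (((o + o) + 4*o)/(o - 5))/3 = ((2*o + 4*o)/(-5 + o))/3 = ((6*o)/(-5 + o))/3 = (6*o/(-5 + o))/3 = 2*o/(-5 + o))
G(h, u) = -22 (G(h, u) = 2 - 24 = -22)
G(O(8), -31)*W(j(2)) = -22*(-7) = 154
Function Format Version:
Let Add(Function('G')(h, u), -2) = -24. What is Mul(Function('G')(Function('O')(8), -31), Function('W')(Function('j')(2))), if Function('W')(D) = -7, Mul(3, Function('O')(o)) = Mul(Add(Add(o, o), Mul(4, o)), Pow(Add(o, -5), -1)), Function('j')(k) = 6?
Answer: 154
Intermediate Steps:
Function('O')(o) = Mul(2, o, Pow(Add(-5, o), -1)) (Function('O')(o) = Mul(Rational(1, 3), Mul(Add(Add(o, o), Mul(4, o)), Pow(Add(o, -5), -1))) = Mul(Rational(1, 3), Mul(Add(Mul(2, o), Mul(4, o)), Pow(Add(-5, o), -1))) = Mul(Rational(1, 3), Mul(Mul(6, o), Pow(Add(-5, o), -1))) = Mul(Rational(1, 3), Mul(6, o, Pow(Add(-5, o), -1))) = Mul(2, o, Pow(Add(-5, o), -1)))
Function('G')(h, u) = -22 (Function('G')(h, u) = Add(2, -24) = -22)
Mul(Function('G')(Function('O')(8), -31), Function('W')(Function('j')(2))) = Mul(-22, -7) = 154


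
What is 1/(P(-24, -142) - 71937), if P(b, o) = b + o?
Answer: -1/72103 ≈ -1.3869e-5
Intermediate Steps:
1/(P(-24, -142) - 71937) = 1/((-24 - 142) - 71937) = 1/(-166 - 71937) = 1/(-72103) = -1/72103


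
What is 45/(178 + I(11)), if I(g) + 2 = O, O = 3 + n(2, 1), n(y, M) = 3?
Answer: 45/182 ≈ 0.24725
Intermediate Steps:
O = 6 (O = 3 + 3 = 6)
I(g) = 4 (I(g) = -2 + 6 = 4)
45/(178 + I(11)) = 45/(178 + 4) = 45/182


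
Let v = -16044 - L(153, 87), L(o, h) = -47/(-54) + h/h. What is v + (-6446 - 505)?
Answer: -1241831/54 ≈ -22997.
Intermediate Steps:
L(o, h) = 101/54 (L(o, h) = -47*(-1/54) + 1 = 47/54 + 1 = 101/54)
v = -866477/54 (v = -16044 - 1*101/54 = -16044 - 101/54 = -866477/54 ≈ -16046.)
v + (-6446 - 505) = -866477/54 + (-6446 - 505) = -866477/54 - 6951 = -1241831/54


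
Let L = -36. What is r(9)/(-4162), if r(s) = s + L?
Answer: 27/4162 ≈ 0.0064873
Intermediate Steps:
r(s) = -36 + s (r(s) = s - 36 = -36 + s)
r(9)/(-4162) = (-36 + 9)/(-4162) = -27*(-1/4162) = 27/4162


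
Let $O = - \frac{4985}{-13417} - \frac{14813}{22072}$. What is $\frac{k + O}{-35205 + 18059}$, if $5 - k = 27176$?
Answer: $\frac{8046509309205}{5077616851504} \approx 1.5847$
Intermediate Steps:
$O = - \frac{88717101}{296140024}$ ($O = \left(-4985\right) \left(- \frac{1}{13417}\right) - \frac{14813}{22072} = \frac{4985}{13417} - \frac{14813}{22072} = - \frac{88717101}{296140024} \approx -0.29958$)
$k = -27171$ ($k = 5 - 27176 = -27171$)
$\frac{k + O}{-35205 + 18059} = \frac{-27171 - \frac{88717101}{296140024}}{-35205 + 18059} = - \frac{8046509309205}{296140024 \left(-17146\right)} = \left(- \frac{8046509309205}{296140024}\right) \left(- \frac{1}{17146}\right) = \frac{8046509309205}{5077616851504}$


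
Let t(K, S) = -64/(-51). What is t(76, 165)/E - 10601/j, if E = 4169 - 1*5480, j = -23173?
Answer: 707310389/1549369953 ≈ 0.45651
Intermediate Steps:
t(K, S) = 64/51 (t(K, S) = -64*(-1/51) = 64/51)
E = -1311 (E = 4169 - 5480 = -1311)
t(76, 165)/E - 10601/j = (64/51)/(-1311) - 10601/(-23173) = (64/51)*(-1/1311) - 10601*(-1/23173) = -64/66861 + 10601/23173 = 707310389/1549369953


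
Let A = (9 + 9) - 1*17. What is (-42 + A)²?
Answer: 1681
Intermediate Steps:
A = 1 (A = 18 - 17 = 1)
(-42 + A)² = (-42 + 1)² = (-41)² = 1681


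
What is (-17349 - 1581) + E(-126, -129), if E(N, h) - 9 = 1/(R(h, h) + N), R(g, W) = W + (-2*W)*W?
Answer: -634553578/33537 ≈ -18921.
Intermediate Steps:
R(g, W) = W - 2*W²
E(N, h) = 9 + 1/(N + h*(1 - 2*h)) (E(N, h) = 9 + 1/(h*(1 - 2*h) + N) = 9 + 1/(N + h*(1 - 2*h)))
(-17349 - 1581) + E(-126, -129) = (-17349 - 1581) + (1 + 9*(-126) - 9*(-129)*(-1 + 2*(-129)))/(-126 - 1*(-129)*(-1 + 2*(-129))) = -18930 + (1 - 1134 - 9*(-129)*(-1 - 258))/(-126 - 1*(-129)*(-1 - 258)) = -18930 + (1 - 1134 - 9*(-129)*(-259))/(-126 - 1*(-129)*(-259)) = -18930 + (1 - 1134 - 300699)/(-126 - 33411) = -18930 - 301832/(-33537) = -18930 - 1/33537*(-301832) = -18930 + 301832/33537 = -634553578/33537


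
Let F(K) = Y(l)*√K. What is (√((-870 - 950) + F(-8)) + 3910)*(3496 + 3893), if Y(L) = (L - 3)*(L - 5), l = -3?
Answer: 28890990 + 14778*√(-455 + 24*I*√2) ≈ 2.8903e+7 + 3.1544e+5*I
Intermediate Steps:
Y(L) = (-5 + L)*(-3 + L) (Y(L) = (-3 + L)*(-5 + L) = (-5 + L)*(-3 + L))
F(K) = 48*√K (F(K) = (15 + (-3)² - 8*(-3))*√K = (15 + 9 + 24)*√K = 48*√K)
(√((-870 - 950) + F(-8)) + 3910)*(3496 + 3893) = (√((-870 - 950) + 48*√(-8)) + 3910)*(3496 + 3893) = (√(-1820 + 48*(2*I*√2)) + 3910)*7389 = (√(-1820 + 96*I*√2) + 3910)*7389 = (3910 + √(-1820 + 96*I*√2))*7389 = 28890990 + 7389*√(-1820 + 96*I*√2)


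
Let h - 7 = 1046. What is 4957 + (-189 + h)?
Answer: 5821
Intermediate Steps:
h = 1053 (h = 7 + 1046 = 1053)
4957 + (-189 + h) = 4957 + (-189 + 1053) = 4957 + 864 = 5821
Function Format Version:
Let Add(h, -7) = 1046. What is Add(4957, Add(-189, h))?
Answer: 5821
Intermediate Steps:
h = 1053 (h = Add(7, 1046) = 1053)
Add(4957, Add(-189, h)) = Add(4957, Add(-189, 1053)) = Add(4957, 864) = 5821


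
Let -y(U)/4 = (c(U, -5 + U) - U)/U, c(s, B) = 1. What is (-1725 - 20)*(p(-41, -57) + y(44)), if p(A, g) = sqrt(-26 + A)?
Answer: -75035/11 - 1745*I*sqrt(67) ≈ -6821.4 - 14283.0*I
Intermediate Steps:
y(U) = -4*(1 - U)/U
(-1725 - 20)*(p(-41, -57) + y(44)) = (-1725 - 20)*(sqrt(-26 - 41) + (4 - 4/44)) = -1745*(sqrt(-67) + (4 - 4*1/44)) = -1745*(I*sqrt(67) + (4 - 1/11)) = -1745*(I*sqrt(67) + 43/11) = -1745*(43/11 + I*sqrt(67)) = -75035/11 - 1745*I*sqrt(67)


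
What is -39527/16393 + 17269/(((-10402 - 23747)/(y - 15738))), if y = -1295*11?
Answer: 8486559160288/559804557 ≈ 15160.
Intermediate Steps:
y = -14245
-39527/16393 + 17269/(((-10402 - 23747)/(y - 15738))) = -39527/16393 + 17269/(((-10402 - 23747)/(-14245 - 15738))) = -39527*1/16393 + 17269/((-34149/(-29983))) = -39527/16393 + 17269/((-34149*(-1/29983))) = -39527/16393 + 17269/(34149/29983) = -39527/16393 + 17269*(29983/34149) = -39527/16393 + 517776427/34149 = 8486559160288/559804557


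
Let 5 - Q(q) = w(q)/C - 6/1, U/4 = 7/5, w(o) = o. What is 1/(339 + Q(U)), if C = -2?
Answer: 5/1764 ≈ 0.0028345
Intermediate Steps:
U = 28/5 (U = 4*(7/5) = 28/5 ≈ 5.6000)
Q(q) = 11 + q/2 (Q(q) = 5 - (q/(-2) - 6/1) = 5 - (q*(-½) - 6*1) = 5 - (-q/2 - 6) = 5 - (-6 - q/2) = 5 + (6 + q/2) = 11 + q/2)
1/(339 + Q(U)) = 1/(339 + (11 + (½)*(28/5))) = 1/(339 + (11 + 14/5)) = 1/(339 + 69/5) = 1/(1764/5) = 5/1764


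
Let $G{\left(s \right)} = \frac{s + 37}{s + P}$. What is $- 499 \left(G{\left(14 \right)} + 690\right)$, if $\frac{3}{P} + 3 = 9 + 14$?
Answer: $- \frac{97948710}{283} \approx -3.4611 \cdot 10^{5}$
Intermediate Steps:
$P = \frac{3}{20}$ ($P = \frac{3}{-3 + \left(9 + 14\right)} = \frac{3}{-3 + 23} = \frac{3}{20} \approx 0.15$)
$G{\left(s \right)} = \frac{37 + s}{\frac{3}{20} + s}$ ($G{\left(s \right)} = \frac{s + 37}{s + \frac{3}{20}} = \frac{37 + s}{\frac{3}{20} + s}$)
$- 499 \left(G{\left(14 \right)} + 690\right) = - 499 \left(\frac{20 \left(37 + 14\right)}{3 + 20 \cdot 14} + 690\right) = - 499 \left(20 \frac{1}{3 + 280} \cdot 51 + 690\right) = - 499 \left(20 \cdot \frac{1}{283} \cdot 51 + 690\right) = - 499 \left(\frac{1020}{283} + 690\right) = \left(-499\right) \frac{196290}{283} = - \frac{97948710}{283}$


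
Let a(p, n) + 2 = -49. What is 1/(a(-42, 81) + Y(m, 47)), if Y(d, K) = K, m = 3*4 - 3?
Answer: -¼ ≈ -0.25000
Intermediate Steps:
m = 9 (m = 12 - 3 = 9)
a(p, n) = -51 (a(p, n) = -2 - 49 = -51)
1/(a(-42, 81) + Y(m, 47)) = 1/(-51 + 47) = 1/(-4) = -¼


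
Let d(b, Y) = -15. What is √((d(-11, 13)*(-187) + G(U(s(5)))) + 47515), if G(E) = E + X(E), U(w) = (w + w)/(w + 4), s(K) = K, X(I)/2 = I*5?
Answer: √452990/3 ≈ 224.35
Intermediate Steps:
X(I) = 10*I (X(I) = 2*(I*5) = 2*(5*I) = 10*I)
U(w) = 2*w/(4 + w) (U(w) = (2*w)/(4 + w) = 2*w/(4 + w))
G(E) = 11*E (G(E) = E + 10*E = 11*E)
√((d(-11, 13)*(-187) + G(U(s(5)))) + 47515) = √((-15*(-187) + 11*(2*5/(4 + 5))) + 47515) = √((2805 + 11*(2*5/9)) + 47515) = √((2805 + 11*(2*5*(⅑))) + 47515) = √((2805 + 11*(10/9)) + 47515) = √((2805 + 110/9) + 47515) = √(25355/9 + 47515) = √(452990/9) = √452990/3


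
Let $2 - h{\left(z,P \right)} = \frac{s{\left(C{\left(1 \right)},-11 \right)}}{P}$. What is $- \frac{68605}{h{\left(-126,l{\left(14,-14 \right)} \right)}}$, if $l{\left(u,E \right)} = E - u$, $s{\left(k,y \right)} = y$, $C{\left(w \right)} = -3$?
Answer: $- \frac{384188}{9} \approx -42688.0$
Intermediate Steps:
$h{\left(z,P \right)} = 2 + \frac{11}{P}$ ($h{\left(z,P \right)} = 2 - - \frac{11}{P} = 2 + \frac{11}{P}$)
$- \frac{68605}{h{\left(-126,l{\left(14,-14 \right)} \right)}} = - \frac{68605}{2 + \frac{11}{-14 - 14}} = - \frac{68605}{2 + \frac{11}{-28}} = - \frac{68605}{2 + 11 \left(- \frac{1}{28}\right)} = - \frac{68605}{2 - \frac{11}{28}} = - \frac{68605}{\frac{45}{28}} = \left(-68605\right) \frac{28}{45} = - \frac{384188}{9}$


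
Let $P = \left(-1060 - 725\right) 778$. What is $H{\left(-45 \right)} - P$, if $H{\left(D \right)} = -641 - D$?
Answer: $1388134$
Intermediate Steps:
$P = -1388730$ ($P = \left(-1785\right) 778 = -1388730$)
$H{\left(-45 \right)} - P = \left(-641 - -45\right) - -1388730 = \left(-641 + 45\right) + 1388730 = -596 + 1388730 = 1388134$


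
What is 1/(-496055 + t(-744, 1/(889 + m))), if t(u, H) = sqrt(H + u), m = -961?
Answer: -35715960/17717080591369 - 6*I*sqrt(107138)/17717080591369 ≈ -2.0159e-6 - 1.1085e-10*I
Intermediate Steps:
1/(-496055 + t(-744, 1/(889 + m))) = 1/(-496055 + sqrt(1/(889 - 961) - 744)) = 1/(-496055 + sqrt(1/(-72) - 744)) = 1/(-496055 + sqrt(-1/72 - 744)) = 1/(-496055 + sqrt(-53569/72)) = 1/(-496055 + I*sqrt(107138)/12)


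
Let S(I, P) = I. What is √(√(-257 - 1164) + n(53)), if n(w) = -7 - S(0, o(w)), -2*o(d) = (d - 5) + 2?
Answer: √(-7 + 7*I*√29) ≈ 3.9586 + 4.7613*I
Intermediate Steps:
o(d) = 3/2 - d/2 (o(d) = -((d - 5) + 2)/2 = -((-5 + d) + 2)/2 = -(-3 + d)/2 = 3/2 - d/2)
n(w) = -7 (n(w) = -7 - 1*0 = -7 + 0 = -7)
√(√(-257 - 1164) + n(53)) = √(√(-257 - 1164) - 7) = √(√(-1421) - 7) = √(7*I*√29 - 7) = √(-7 + 7*I*√29)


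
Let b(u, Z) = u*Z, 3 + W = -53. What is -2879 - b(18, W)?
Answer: -1871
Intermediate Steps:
W = -56 (W = -3 - 53 = -56)
b(u, Z) = Z*u
-2879 - b(18, W) = -2879 - (-56)*18 = -2879 - 1*(-1008) = -2879 + 1008 = -1871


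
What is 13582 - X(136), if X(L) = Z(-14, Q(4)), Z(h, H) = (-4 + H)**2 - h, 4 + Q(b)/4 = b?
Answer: 13552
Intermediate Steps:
Q(b) = -16 + 4*b
X(L) = 30 (X(L) = (-4 + (-16 + 4*4))**2 - 1*(-14) = (-4 + (-16 + 16))**2 + 14 = (-4 + 0)**2 + 14 = (-4)**2 + 14 = 16 + 14 = 30)
13582 - X(136) = 13582 - 1*30 = 13582 - 30 = 13552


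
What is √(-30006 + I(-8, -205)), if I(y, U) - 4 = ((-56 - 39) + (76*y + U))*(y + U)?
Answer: √163402 ≈ 404.23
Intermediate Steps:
I(y, U) = 4 + (U + y)*(-95 + U + 76*y) (I(y, U) = 4 + ((-56 - 39) + (76*y + U))*(y + U) = 4 + (-95 + (U + 76*y))*(U + y) = 4 + (-95 + U + 76*y)*(U + y) = 4 + (U + y)*(-95 + U + 76*y))
√(-30006 + I(-8, -205)) = √(-30006 + (4 + (-205)² - 95*(-205) - 95*(-8) + 76*(-8)² + 77*(-205)*(-8))) = √(-30006 + (4 + 42025 + 19475 + 760 + 76*64 + 126280)) = √(-30006 + (4 + 42025 + 19475 + 760 + 4864 + 126280)) = √(-30006 + 193408) = √163402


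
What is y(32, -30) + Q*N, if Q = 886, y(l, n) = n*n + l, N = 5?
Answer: 5362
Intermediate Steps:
y(l, n) = l + n² (y(l, n) = n² + l = l + n²)
y(32, -30) + Q*N = (32 + (-30)²) + 886*5 = (32 + 900) + 4430 = 932 + 4430 = 5362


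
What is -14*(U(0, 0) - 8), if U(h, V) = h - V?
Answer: 112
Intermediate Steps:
-14*(U(0, 0) - 8) = -14*((0 - 1*0) - 8) = -14*((0 + 0) - 8) = -14*(0 - 8) = -14*(-8) = 112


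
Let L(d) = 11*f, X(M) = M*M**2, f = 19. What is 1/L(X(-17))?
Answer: 1/209 ≈ 0.0047847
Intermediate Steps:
X(M) = M**3
L(d) = 209 (L(d) = 11*19 = 209)
1/L(X(-17)) = 1/209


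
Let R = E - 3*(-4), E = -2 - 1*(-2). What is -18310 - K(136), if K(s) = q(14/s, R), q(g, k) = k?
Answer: -18322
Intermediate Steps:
E = 0 (E = -2 + 2 = 0)
R = 12 (R = 0 - 3*(-4) = 0 + 12 = 12)
K(s) = 12
-18310 - K(136) = -18310 - 1*12 = -18310 - 12 = -18322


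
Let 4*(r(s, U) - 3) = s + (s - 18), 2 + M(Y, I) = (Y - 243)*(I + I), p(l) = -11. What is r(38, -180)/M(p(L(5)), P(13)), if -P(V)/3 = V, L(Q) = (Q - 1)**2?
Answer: 1/1132 ≈ 0.00088339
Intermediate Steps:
L(Q) = (-1 + Q)**2
P(V) = -3*V
M(Y, I) = -2 + 2*I*(-243 + Y) (M(Y, I) = -2 + (Y - 243)*(I + I) = -2 + (-243 + Y)*(2*I) = -2 + 2*I*(-243 + Y))
r(s, U) = -3/2 + s/2 (r(s, U) = 3 + (s + (s - 18))/4 = 3 + (s + (-18 + s))/4 = 3 + (-18 + 2*s)/4 = 3 + (-9/2 + s/2) = -3/2 + s/2)
r(38, -180)/M(p(L(5)), P(13)) = (-3/2 + (1/2)*38)/(-2 - (-1458)*13 + 2*(-3*13)*(-11)) = (-3/2 + 19)/(-2 - 486*(-39) + 2*(-39)*(-11)) = 35/(2*(-2 + 18954 + 858)) = (35/2)/19810 = (35/2)*(1/19810) = 1/1132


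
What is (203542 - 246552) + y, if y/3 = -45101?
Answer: -178313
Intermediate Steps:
y = -135303 (y = 3*(-45101) = -135303)
(203542 - 246552) + y = (203542 - 246552) - 135303 = -43010 - 135303 = -178313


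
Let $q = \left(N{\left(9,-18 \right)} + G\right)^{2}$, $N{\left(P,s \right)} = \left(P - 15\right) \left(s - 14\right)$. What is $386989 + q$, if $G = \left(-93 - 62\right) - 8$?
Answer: $387830$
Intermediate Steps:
$N{\left(P,s \right)} = \left(-15 + P\right) \left(-14 + s\right)$
$G = -163$ ($G = -155 - 8 = -163$)
$q = 841$ ($q = \left(\left(210 - -270 - 126 + 9 \left(-18\right)\right) - 163\right)^{2} = \left(\left(210 + 270 - 126 - 162\right) - 163\right)^{2} = \left(192 - 163\right)^{2} = 29^{2} = 841$)
$386989 + q = 386989 + 841 = 387830$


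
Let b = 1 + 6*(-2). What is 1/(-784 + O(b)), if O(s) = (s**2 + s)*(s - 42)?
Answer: -1/6614 ≈ -0.00015119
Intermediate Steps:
b = -11 (b = 1 - 12 = -11)
O(s) = (-42 + s)*(s + s**2) (O(s) = (s + s**2)*(-42 + s) = (-42 + s)*(s + s**2))
1/(-784 + O(b)) = 1/(-784 - 11*(-42 + (-11)**2 - 41*(-11))) = 1/(-784 - 11*(-42 + 121 + 451)) = 1/(-784 - 11*530) = 1/(-784 - 5830) = 1/(-6614) = -1/6614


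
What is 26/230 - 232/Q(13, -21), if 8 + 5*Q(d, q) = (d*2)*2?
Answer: -33207/1265 ≈ -26.251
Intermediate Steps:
Q(d, q) = -8/5 + 4*d/5 (Q(d, q) = -8/5 + ((d*2)*2)/5 = -8/5 + ((2*d)*2)/5 = -8/5 + (4*d)/5 = -8/5 + 4*d/5)
26/230 - 232/Q(13, -21) = 26/230 - 232/(-8/5 + (⅘)*13) = 26*(1/230) - 232/(-8/5 + 52/5) = 13/115 - 232/44/5 = 13/115 - 232*5/44 = 13/115 - 290/11 = -33207/1265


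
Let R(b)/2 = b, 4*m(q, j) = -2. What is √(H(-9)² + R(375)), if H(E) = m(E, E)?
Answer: √3001/2 ≈ 27.391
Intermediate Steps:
m(q, j) = -½ (m(q, j) = (¼)*(-2) = -½)
H(E) = -½
R(b) = 2*b
√(H(-9)² + R(375)) = √((-½)² + 2*375) = √(¼ + 750) = √(3001/4) = √3001/2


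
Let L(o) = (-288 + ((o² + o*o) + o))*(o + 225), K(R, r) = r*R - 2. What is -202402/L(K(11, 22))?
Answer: -101201/26772840 ≈ -0.0037800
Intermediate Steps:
K(R, r) = -2 + R*r (K(R, r) = R*r - 2 = -2 + R*r)
L(o) = (225 + o)*(-288 + o + 2*o²) (L(o) = (-288 + ((o² + o²) + o))*(225 + o) = (-288 + (2*o² + o))*(225 + o) = (-288 + (o + 2*o²))*(225 + o) = (-288 + o + 2*o²)*(225 + o) = (225 + o)*(-288 + o + 2*o²))
-202402/L(K(11, 22)) = -202402/(-64800 - 63*(-2 + 11*22) + 2*(-2 + 11*22)³ + 451*(-2 + 11*22)²) = -202402/(-64800 - 63*(-2 + 242) + 2*(-2 + 242)³ + 451*(-2 + 242)²) = -202402/(-64800 - 63*240 + 2*240³ + 451*240²) = -202402/(-64800 - 15120 + 2*13824000 + 451*57600) = -202402/(-64800 - 15120 + 27648000 + 25977600) = -202402/53545680 = -202402*1/53545680 = -101201/26772840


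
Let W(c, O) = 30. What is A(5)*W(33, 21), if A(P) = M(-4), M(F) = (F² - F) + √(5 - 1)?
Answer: 660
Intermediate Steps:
M(F) = 2 + F² - F (M(F) = (F² - F) + √4 = (F² - F) + 2 = 2 + F² - F)
A(P) = 22 (A(P) = 2 + (-4)² - 1*(-4) = 2 + 16 + 4 = 22)
A(5)*W(33, 21) = 22*30 = 660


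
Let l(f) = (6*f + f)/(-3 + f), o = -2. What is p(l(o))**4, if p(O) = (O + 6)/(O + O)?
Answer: 14641/2401 ≈ 6.0979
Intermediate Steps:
l(f) = 7*f/(-3 + f) (l(f) = (7*f)/(-3 + f) = 7*f/(-3 + f))
p(O) = (6 + O)/(2*O) (p(O) = (6 + O)/((2*O)) = (6 + O)*(1/(2*O)) = (6 + O)/(2*O))
p(l(o))**4 = ((6 + 7*(-2)/(-3 - 2))/(2*((7*(-2)/(-3 - 2)))))**4 = ((6 + 7*(-2)/(-5))/(2*((7*(-2)/(-5)))))**4 = ((6 + 7*(-2)*(-1/5))/(2*((7*(-2)*(-1/5)))))**4 = ((6 + 14/5)/(2*(14/5)))**4 = ((1/2)*(5/14)*(44/5))**4 = (11/7)**4 = 14641/2401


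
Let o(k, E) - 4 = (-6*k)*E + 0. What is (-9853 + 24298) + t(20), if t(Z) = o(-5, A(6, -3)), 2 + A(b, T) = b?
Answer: 14569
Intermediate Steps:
A(b, T) = -2 + b
o(k, E) = 4 - 6*E*k (o(k, E) = 4 + ((-6*k)*E + 0) = 4 + (-6*E*k + 0) = 4 - 6*E*k)
t(Z) = 124 (t(Z) = 4 - 6*(-2 + 6)*(-5) = 4 - 6*4*(-5) = 4 + 120 = 124)
(-9853 + 24298) + t(20) = (-9853 + 24298) + 124 = 14445 + 124 = 14569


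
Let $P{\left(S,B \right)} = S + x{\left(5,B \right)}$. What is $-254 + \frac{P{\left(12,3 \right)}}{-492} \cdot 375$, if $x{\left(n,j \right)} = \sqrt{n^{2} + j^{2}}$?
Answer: $- \frac{10789}{41} - \frac{125 \sqrt{34}}{164} \approx -267.59$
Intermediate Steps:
$x{\left(n,j \right)} = \sqrt{j^{2} + n^{2}}$
$P{\left(S,B \right)} = S + \sqrt{25 + B^{2}}$ ($P{\left(S,B \right)} = S + \sqrt{B^{2} + 5^{2}} = S + \sqrt{B^{2} + 25} = S + \sqrt{25 + B^{2}}$)
$-254 + \frac{P{\left(12,3 \right)}}{-492} \cdot 375 = -254 + \frac{12 + \sqrt{25 + 3^{2}}}{-492} \cdot 375 = -254 + \left(12 + \sqrt{25 + 9}\right) \left(- \frac{1}{492}\right) 375 = -254 + \left(12 + \sqrt{34}\right) \left(- \frac{1}{492}\right) 375 = -254 + \left(- \frac{1}{41} - \frac{\sqrt{34}}{492}\right) 375 = -254 - \left(\frac{375}{41} + \frac{125 \sqrt{34}}{164}\right) = - \frac{10789}{41} - \frac{125 \sqrt{34}}{164}$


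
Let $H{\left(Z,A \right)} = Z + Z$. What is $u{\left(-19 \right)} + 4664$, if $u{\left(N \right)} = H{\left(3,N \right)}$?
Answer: $4670$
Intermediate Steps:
$H{\left(Z,A \right)} = 2 Z$
$u{\left(N \right)} = 6$ ($u{\left(N \right)} = 2 \cdot 3 = 6$)
$u{\left(-19 \right)} + 4664 = 6 + 4664 = 4670$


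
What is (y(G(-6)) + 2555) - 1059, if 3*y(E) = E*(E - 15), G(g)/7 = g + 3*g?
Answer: 11744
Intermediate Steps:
G(g) = 28*g (G(g) = 7*(g + 3*g) = 7*(4*g) = 28*g)
y(E) = E*(-15 + E)/3 (y(E) = (E*(E - 15))/3 = (E*(-15 + E))/3 = E*(-15 + E)/3)
(y(G(-6)) + 2555) - 1059 = ((28*(-6))*(-15 + 28*(-6))/3 + 2555) - 1059 = ((⅓)*(-168)*(-15 - 168) + 2555) - 1059 = ((⅓)*(-168)*(-183) + 2555) - 1059 = (10248 + 2555) - 1059 = 12803 - 1059 = 11744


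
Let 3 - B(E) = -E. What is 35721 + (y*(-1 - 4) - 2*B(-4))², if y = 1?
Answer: 35730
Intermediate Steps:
B(E) = 3 + E (B(E) = 3 - (-1)*E = 3 + E)
35721 + (y*(-1 - 4) - 2*B(-4))² = 35721 + (1*(-1 - 4) - 2*(3 - 4))² = 35721 + (1*(-5) - 2*(-1))² = 35721 + (-5 + 2)² = 35721 + (-3)² = 35721 + 9 = 35730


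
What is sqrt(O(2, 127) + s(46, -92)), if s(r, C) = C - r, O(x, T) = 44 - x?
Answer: 4*I*sqrt(6) ≈ 9.798*I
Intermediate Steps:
sqrt(O(2, 127) + s(46, -92)) = sqrt((44 - 1*2) + (-92 - 1*46)) = sqrt((44 - 2) + (-92 - 46)) = sqrt(42 - 138) = sqrt(-96) = 4*I*sqrt(6)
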